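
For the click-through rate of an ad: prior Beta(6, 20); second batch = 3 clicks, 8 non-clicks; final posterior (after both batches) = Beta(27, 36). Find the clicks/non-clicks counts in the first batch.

Sequential conjugate updates are equivalent to a single update on the pooled data, so total successes = posterior α − prior α and total failures = posterior β − prior β.
Total across both batches: 27−6=21 clicks, 36−20=16 non-clicks.
Subtract the second batch: 21−3=18 clicks and 16−8=8 non-clicks.

18 clicks and 8 non-clicks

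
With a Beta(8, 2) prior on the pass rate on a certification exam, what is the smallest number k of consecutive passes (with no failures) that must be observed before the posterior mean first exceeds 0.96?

k = 41

After k passes and 0 failures the posterior is Beta(8+k, 2), with mean (8+k)/(8+2+k).
Set (8+k)/(10+k) > 0.96 and solve: k > (0.96·10 − 8)/(1 − 0.96) = 40.000.
The smallest integer exceeding 40.000 is 41.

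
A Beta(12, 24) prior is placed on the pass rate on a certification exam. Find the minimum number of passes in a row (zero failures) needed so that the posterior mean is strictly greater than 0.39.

After k passes and 0 failures the posterior is Beta(12+k, 24), with mean (12+k)/(12+24+k).
Set (12+k)/(36+k) > 0.39 and solve: k > (0.39·36 − 12)/(1 − 0.39) = 3.344.
The smallest integer exceeding 3.344 is 4, and checking k=4: (16)/(40) = 0.4000 > 0.39.

k = 4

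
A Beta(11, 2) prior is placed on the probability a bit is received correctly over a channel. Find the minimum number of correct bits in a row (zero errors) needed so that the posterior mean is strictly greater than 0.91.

After k correct bits and 0 errors the posterior is Beta(11+k, 2), with mean (11+k)/(11+2+k).
Set (11+k)/(13+k) > 0.91 and solve: k > (0.91·13 − 11)/(1 − 0.91) = 9.222.
The smallest integer exceeding 9.222 is 10, and checking k=10: (21)/(23) = 0.9130 > 0.91.

k = 10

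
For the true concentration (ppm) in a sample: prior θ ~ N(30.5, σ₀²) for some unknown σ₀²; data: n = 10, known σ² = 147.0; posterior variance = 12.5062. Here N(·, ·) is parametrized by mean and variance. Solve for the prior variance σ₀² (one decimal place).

σ₀² = 83.8

Posterior precision equals prior precision plus data precision: 1/σ_n² = 1/σ₀² + n/σ².
So 1/σ₀² = 1/12.5062 − 10/147.0 = 0.079960 − 0.068027 = 0.011933.
Hence σ₀² = 1/0.011933 ≈ 83.8.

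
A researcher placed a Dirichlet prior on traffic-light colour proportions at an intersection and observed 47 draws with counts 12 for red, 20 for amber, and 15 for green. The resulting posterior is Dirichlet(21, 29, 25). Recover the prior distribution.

Dirichlet(9, 9, 10)

For a Dirichlet(α) prior with multinomial counts c, the posterior is Dirichlet(α + c) componentwise.
Subtract each count from the matching posterior parameter: 21−12=9, 29−20=9, 25−15=10.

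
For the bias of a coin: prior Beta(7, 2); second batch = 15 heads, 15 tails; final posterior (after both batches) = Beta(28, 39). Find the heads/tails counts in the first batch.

6 heads and 22 tails

Sequential conjugate updates are equivalent to a single update on the pooled data, so total successes = posterior α − prior α and total failures = posterior β − prior β.
Total across both batches: 28−7=21 heads, 39−2=37 tails.
Subtract the second batch: 21−15=6 heads and 37−15=22 tails.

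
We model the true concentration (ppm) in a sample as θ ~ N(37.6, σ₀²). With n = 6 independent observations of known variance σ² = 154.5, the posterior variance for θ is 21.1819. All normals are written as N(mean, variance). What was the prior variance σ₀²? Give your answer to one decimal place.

Posterior precision equals prior precision plus data precision: 1/σ_n² = 1/σ₀² + n/σ².
So 1/σ₀² = 1/21.1819 − 6/154.5 = 0.047210 − 0.038835 = 0.008375.
Hence σ₀² = 1/0.008375 ≈ 119.4.

σ₀² = 119.4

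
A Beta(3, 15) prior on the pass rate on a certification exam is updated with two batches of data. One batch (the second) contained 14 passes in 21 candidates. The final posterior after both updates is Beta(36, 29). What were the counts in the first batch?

Because Beta–binomial updating is additive in the counts, the combined data contributed (α_post−α_prior, β_post−β_prior) successes and failures.
Total across both batches: 36−3=33 passes, 29−15=14 failures.
Subtract the second batch: 33−14=19 passes and 14−7=7 failures.

19 passes and 7 failures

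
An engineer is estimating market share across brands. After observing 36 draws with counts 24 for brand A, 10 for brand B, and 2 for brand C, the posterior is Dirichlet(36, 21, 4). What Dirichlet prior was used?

Dirichlet(12, 11, 2)

For a Dirichlet(α) prior with multinomial counts c, the posterior is Dirichlet(α + c) componentwise.
Subtract each count from the matching posterior parameter: 36−24=12, 21−10=11, 4−2=2.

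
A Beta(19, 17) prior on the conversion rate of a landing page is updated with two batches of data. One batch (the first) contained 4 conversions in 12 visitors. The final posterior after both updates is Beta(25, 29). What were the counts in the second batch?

2 conversions and 4 bounces

Sequential conjugate updates are equivalent to a single update on the pooled data, so total successes = posterior α − prior α and total failures = posterior β − prior β.
Total across both batches: 25−19=6 conversions, 29−17=12 bounces.
Subtract the first batch: 6−4=2 conversions and 12−8=4 bounces.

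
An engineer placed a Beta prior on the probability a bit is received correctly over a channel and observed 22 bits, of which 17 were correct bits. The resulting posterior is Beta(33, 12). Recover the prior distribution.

Beta(16, 7)

Under Beta–binomial conjugacy the posterior parameters are (α+s, β+f).
So α = 33 − 17 = 16 and β = 12 − 5 = 7.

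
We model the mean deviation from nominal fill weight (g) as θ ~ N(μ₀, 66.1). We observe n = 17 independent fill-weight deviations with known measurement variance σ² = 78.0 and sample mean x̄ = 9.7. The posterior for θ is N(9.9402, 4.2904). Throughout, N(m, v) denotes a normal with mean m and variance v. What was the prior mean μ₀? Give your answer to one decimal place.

With known observation variance, the Normal–Normal posterior has precision τ_n = τ₀ + n/σ² and mean μ_n = (τ₀μ₀ + (n/σ²)x̄)/τ_n.
Here τ₀ = 1/66.1 = 0.015129 and τ_data = 17/78.0 = 0.217949, so τ_n = 0.233078.
Rearranging for μ₀: μ₀ = (μ_n·τ_n − τ_data·x̄)/τ₀ = (9.9402·0.233078 − 0.217949·9.7) / 0.015129 = 0.202737/0.015129 ≈ 13.4.

μ₀ = 13.4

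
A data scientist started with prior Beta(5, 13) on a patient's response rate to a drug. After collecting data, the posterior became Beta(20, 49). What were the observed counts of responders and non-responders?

A Beta(α, β) prior with s successes and f failures in binomial data gives a Beta(α+s, β+f) posterior.
So s = 20 − 5 = 15 and f = 49 − 13 = 36.

15 responders and 36 non-responders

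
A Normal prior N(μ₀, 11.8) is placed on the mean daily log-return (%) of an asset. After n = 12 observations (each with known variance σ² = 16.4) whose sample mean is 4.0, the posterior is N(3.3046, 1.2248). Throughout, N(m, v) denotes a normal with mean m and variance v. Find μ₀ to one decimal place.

μ₀ = -2.7

The posterior mean is a precision-weighted average: μ_n = (τ₀μ₀ + τ_data·x̄)/(τ₀+τ_data), with τ₀=1/σ₀² and τ_data=n/σ².
Here τ₀ = 1/11.8 = 0.084746 and τ_data = 12/16.4 = 0.731707, so τ_n = 0.816453.
Rearranging for μ₀: μ₀ = (μ_n·τ_n − τ_data·x̄)/τ₀ = (3.3046·0.816453 − 0.731707·4.0) / 0.084746 = -0.228777/0.084746 ≈ -2.7.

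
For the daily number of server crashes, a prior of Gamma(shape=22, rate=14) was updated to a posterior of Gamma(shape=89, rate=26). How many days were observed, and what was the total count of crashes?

n = 12 days with total 67 crashes

A Gamma(α, β) prior (rate parametrization) on a Poisson rate with n observations summing to S gives posterior Gamma(α+S, β+n).
Matching: Σxᵢ = 89 − 22 = 67 and n = 26 − 14 = 12.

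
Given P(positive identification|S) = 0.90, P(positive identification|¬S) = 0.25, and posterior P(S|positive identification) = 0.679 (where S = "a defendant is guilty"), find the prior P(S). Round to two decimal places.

P(S) = 0.37

In odds form, posterior odds = prior odds × likelihood ratio, so prior odds = posterior odds ÷ LR.
Posterior odds = 0.679/(1−0.679) = 2.1153. LR = 0.90/0.25 = 3.6000.
Prior odds = 2.1153/3.6000 = 0.5876, so P(S) = 0.5876/(1+0.5876) ≈ 0.37.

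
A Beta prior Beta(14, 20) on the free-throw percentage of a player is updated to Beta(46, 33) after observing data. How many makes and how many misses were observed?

A Beta(α, β) prior with s successes and f failures in binomial data gives a Beta(α+s, β+f) posterior.
Match parameters: s=46−14=32, f=33−20=13.

32 makes and 13 misses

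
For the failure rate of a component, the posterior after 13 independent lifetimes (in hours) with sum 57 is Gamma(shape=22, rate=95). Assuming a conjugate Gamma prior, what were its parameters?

Gamma(shape=9, rate=38)

For an exponential likelihood with a Gamma(α, β) prior on the rate, n observations with total T give posterior Gamma(α+n, β+T).
So α = 22 − 13 = 9 and β = 95 − 57 = 38.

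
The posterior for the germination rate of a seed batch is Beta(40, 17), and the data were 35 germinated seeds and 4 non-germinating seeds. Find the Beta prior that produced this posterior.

Beta(5, 13)

Under Beta–binomial conjugacy the posterior parameters are (α+s, β+f).
Subtract the data counts: 40−35=5, 17−4=13.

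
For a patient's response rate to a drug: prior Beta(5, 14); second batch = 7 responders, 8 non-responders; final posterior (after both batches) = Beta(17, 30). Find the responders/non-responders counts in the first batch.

5 responders and 8 non-responders

Sequential conjugate updates are equivalent to a single update on the pooled data, so total successes = posterior α − prior α and total failures = posterior β − prior β.
Total across both batches: 17−5=12 responders, 30−14=16 non-responders.
Subtract the second batch: 12−7=5 responders and 16−8=8 non-responders.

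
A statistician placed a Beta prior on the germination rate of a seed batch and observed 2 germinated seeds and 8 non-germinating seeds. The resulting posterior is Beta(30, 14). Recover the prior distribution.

Beta(28, 6)

Beta is conjugate to the binomial likelihood: posterior = Beta(a+s, b+f).
Subtract the data counts: 30−2=28, 14−8=6.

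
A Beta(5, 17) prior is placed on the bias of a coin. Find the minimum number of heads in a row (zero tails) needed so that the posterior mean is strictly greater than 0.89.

k = 133

After k heads and 0 tails the posterior is Beta(5+k, 17), with mean (5+k)/(5+17+k).
Set (5+k)/(22+k) > 0.89 and solve: k > (0.89·22 − 5)/(1 − 0.89) = 132.545.
The smallest integer exceeding 132.545 is 133, and checking k=133: (138)/(155) = 0.8903 > 0.89.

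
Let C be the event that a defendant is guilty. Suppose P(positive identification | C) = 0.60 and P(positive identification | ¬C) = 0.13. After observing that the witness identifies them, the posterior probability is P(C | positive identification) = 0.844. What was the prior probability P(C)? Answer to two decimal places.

P(C) = 0.54

Bayes' rule in odds form gives O(C|E) = O(C)·[P(E|C)/P(E|¬C)], hence O(C) = O(C|E)/LR.
Posterior odds = 0.844/(1−0.844) = 5.4103. LR = 0.60/0.13 = 4.6154.
Prior odds = 5.4103/4.6154 = 1.1722, so P(C) = 1.1722/(1+1.1722) ≈ 0.54.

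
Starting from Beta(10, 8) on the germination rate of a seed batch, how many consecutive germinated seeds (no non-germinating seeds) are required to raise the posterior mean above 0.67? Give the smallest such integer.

After k germinated seeds and 0 non-germinating seeds the posterior is Beta(10+k, 8), with mean (10+k)/(10+8+k).
Set (10+k)/(18+k) > 0.67 and solve: k > (0.67·18 − 10)/(1 − 0.67) = 6.242.
The smallest integer exceeding 6.242 is 7.

k = 7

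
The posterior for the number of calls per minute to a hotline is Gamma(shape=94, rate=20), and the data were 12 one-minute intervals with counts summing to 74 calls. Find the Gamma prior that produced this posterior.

Gamma–Poisson conjugacy: posterior shape = α + Σxᵢ, posterior rate = β + n.
So α = 94 − 74 = 20 and β = 20 − 12 = 8.

Gamma(shape=20, rate=8)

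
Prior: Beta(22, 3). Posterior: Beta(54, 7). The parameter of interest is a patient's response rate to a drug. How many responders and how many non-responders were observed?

Under Beta–binomial conjugacy the posterior parameters are (a+s, b+f).
Match parameters: s=54−22=32, f=7−3=4.

32 responders and 4 non-responders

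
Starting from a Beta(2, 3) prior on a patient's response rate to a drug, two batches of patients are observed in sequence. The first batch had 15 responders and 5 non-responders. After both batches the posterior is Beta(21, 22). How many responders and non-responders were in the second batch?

Because Beta–binomial updating is additive in the counts, the combined data contributed (α_post−α_prior, β_post−β_prior) successes and failures.
Total across both batches: 21−2=19 responders, 22−3=19 non-responders.
Subtract the first batch: 19−15=4 responders and 19−5=14 non-responders.

4 responders and 14 non-responders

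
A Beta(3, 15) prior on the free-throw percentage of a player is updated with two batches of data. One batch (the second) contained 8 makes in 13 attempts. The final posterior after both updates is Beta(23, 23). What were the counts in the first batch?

Because Beta–binomial updating is additive in the counts, the combined data contributed (α_post−α_prior, β_post−β_prior) successes and failures.
Total across both batches: 23−3=20 makes, 23−15=8 misses.
Subtract the second batch: 20−8=12 makes and 8−5=3 misses.

12 makes and 3 misses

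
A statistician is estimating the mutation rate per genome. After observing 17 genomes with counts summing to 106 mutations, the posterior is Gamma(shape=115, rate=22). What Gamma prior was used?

A Gamma(α, β) prior (rate parametrization) on a Poisson rate with n observations summing to S gives posterior Gamma(α+S, β+n).
So α = 115 − 106 = 9 and β = 22 − 17 = 5.

Gamma(shape=9, rate=5)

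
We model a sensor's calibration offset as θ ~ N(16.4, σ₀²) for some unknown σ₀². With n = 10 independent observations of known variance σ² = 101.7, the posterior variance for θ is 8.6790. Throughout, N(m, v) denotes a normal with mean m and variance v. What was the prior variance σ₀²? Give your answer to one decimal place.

For the Normal–Normal model with known σ², precisions add: τ_n = τ₀ + n/σ².
So 1/σ₀² = 1/8.6790 − 10/101.7 = 0.115221 − 0.098328 = 0.016893.
Hence σ₀² = 1/0.016893 ≈ 59.2.

σ₀² = 59.2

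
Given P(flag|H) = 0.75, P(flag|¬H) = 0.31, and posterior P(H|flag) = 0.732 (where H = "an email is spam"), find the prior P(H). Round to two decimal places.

P(H) = 0.53

Bayes' rule in odds form gives O(H|E) = O(H)·[P(E|H)/P(E|¬H)], hence O(H) = O(H|E)/LR.
Posterior odds = 0.732/(1−0.732) = 2.7313. LR = 0.75/0.31 = 2.4194.
Prior odds = 2.7313/2.4194 = 1.1289, so P(H) = 1.1289/(1+1.1289) ≈ 0.53.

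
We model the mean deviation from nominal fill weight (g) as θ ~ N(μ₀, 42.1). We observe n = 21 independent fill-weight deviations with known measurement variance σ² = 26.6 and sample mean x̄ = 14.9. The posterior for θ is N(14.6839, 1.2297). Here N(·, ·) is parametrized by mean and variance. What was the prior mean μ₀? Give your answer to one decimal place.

With known observation variance, the Normal–Normal posterior has precision τ_n = τ₀ + n/σ² and mean μ_n = (τ₀μ₀ + (n/σ²)x̄)/τ_n.
Here τ₀ = 1/42.1 = 0.023753 and τ_data = 21/26.6 = 0.789474, so τ_n = 0.813227.
Rearranging for μ₀: μ₀ = (μ_n·τ_n − τ_data·x̄)/τ₀ = (14.6839·0.813227 − 0.789474·14.9) / 0.023753 = 0.178181/0.023753 ≈ 7.5.

μ₀ = 7.5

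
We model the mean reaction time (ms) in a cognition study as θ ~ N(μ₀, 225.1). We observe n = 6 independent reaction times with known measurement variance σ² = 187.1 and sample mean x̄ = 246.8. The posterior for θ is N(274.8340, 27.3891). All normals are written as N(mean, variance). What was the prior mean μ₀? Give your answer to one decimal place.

μ₀ = 477.2

With known observation variance, the Normal–Normal posterior has precision τ_n = τ₀ + n/σ² and mean μ_n = (τ₀μ₀ + (n/σ²)x̄)/τ_n.
Here τ₀ = 1/225.1 = 0.004442 and τ_data = 6/187.1 = 0.032068, so τ_n = 0.036510.
Rearranging for μ₀: μ₀ = (μ_n·τ_n − τ_data·x̄)/τ₀ = (274.8340·0.036510 − 0.032068·246.8) / 0.004442 = 2.119807/0.004442 ≈ 477.2.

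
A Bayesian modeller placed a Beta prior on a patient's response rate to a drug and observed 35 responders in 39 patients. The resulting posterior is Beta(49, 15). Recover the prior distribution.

Beta(14, 11)

A Beta(a, b) prior with s successes and f failures in binomial data gives a Beta(a+s, b+f) posterior.
Subtract the data counts: 49−35=14, 15−4=11.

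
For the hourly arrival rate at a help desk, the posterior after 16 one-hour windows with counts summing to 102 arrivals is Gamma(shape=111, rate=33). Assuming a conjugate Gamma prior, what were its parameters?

Gamma–Poisson conjugacy: posterior shape = α + Σxᵢ, posterior rate = β + n.
So α = 111 − 102 = 9 and β = 33 − 16 = 17.

Gamma(shape=9, rate=17)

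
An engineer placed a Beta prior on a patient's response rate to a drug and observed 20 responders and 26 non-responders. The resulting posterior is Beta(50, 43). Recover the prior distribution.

Beta(30, 17)

A Beta(α, β) prior with s successes and f failures in binomial data gives a Beta(α+s, β+f) posterior.
So α = 50 − 20 = 30 and β = 43 − 26 = 17.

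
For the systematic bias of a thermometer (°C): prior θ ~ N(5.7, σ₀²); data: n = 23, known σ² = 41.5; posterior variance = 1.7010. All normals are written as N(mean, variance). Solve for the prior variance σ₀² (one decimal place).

σ₀² = 29.7

Posterior precision equals prior precision plus data precision: 1/σ_n² = 1/σ₀² + n/σ².
So 1/σ₀² = 1/1.7010 − 23/41.5 = 0.587889 − 0.554217 = 0.033672.
Hence σ₀² = 1/0.033672 ≈ 29.7.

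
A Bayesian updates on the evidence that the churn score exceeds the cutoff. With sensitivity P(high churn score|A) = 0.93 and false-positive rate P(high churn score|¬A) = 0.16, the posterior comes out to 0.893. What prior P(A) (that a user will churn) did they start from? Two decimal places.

P(A) = 0.59

Bayes' rule in odds form gives O(A|E) = O(A)·[P(E|A)/P(E|¬A)], hence O(A) = O(A|E)/LR.
Posterior odds = 0.893/(1−0.893) = 8.3458. LR = 0.93/0.16 = 5.8125.
Prior odds = 8.3458/5.8125 = 1.4358, so P(A) = 1.4358/(1+1.4358) ≈ 0.59.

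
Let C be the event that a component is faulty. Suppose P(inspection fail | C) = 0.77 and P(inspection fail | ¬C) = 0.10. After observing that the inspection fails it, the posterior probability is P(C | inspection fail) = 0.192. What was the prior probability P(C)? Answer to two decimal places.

P(C) = 0.03

In odds form, posterior odds = prior odds × likelihood ratio, so prior odds = posterior odds ÷ LR.
Posterior odds = 0.192/(1−0.192) = 0.2376. LR = 0.77/0.10 = 7.7000.
Prior odds = 0.2376/7.7000 = 0.0309, so P(C) = 0.0309/(1+0.0309) ≈ 0.03.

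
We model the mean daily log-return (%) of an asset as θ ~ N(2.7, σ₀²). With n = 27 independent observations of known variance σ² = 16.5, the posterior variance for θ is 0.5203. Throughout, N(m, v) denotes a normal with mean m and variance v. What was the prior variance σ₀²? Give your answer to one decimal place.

Posterior precision equals prior precision plus data precision: 1/σ_n² = 1/σ₀² + n/σ².
So 1/σ₀² = 1/0.5203 − 27/16.5 = 1.921968 − 1.636364 = 0.285604.
Hence σ₀² = 1/0.285604 ≈ 3.5.

σ₀² = 3.5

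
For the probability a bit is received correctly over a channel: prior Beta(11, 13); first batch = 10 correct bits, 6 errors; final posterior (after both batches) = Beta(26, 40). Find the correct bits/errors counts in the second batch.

5 correct bits and 21 errors

Sequential conjugate updates are equivalent to a single update on the pooled data, so total successes = posterior α − prior α and total failures = posterior β − prior β.
Total across both batches: 26−11=15 correct bits, 40−13=27 errors.
Subtract the first batch: 15−10=5 correct bits and 27−6=21 errors.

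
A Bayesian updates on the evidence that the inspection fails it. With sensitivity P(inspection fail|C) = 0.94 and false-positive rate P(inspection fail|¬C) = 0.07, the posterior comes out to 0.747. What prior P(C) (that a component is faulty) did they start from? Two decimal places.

In odds form, posterior odds = prior odds × likelihood ratio, so prior odds = posterior odds ÷ LR.
Posterior odds = 0.747/(1−0.747) = 2.9526. LR = 0.94/0.07 = 13.4286.
Prior odds = 2.9526/13.4286 = 0.2199, so P(C) = 0.2199/(1+0.2199) ≈ 0.18.

P(C) = 0.18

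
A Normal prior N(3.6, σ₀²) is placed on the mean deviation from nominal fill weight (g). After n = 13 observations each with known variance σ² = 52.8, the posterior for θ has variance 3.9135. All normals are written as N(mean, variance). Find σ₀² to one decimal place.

For the Normal–Normal model with known σ², precisions add: τ_n = τ₀ + n/σ².
So 1/σ₀² = 1/3.9135 − 13/52.8 = 0.255526 − 0.246212 = 0.009314.
Hence σ₀² = 1/0.009314 ≈ 107.4.

σ₀² = 107.4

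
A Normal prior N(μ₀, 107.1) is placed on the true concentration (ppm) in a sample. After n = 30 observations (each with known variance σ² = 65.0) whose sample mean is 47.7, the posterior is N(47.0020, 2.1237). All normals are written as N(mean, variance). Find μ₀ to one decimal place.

With known observation variance, the Normal–Normal posterior has precision τ_n = τ₀ + n/σ² and mean μ_n = (τ₀μ₀ + (n/σ²)x̄)/τ_n.
Here τ₀ = 1/107.1 = 0.009337 and τ_data = 30/65.0 = 0.461538, so τ_n = 0.470875.
Rearranging for μ₀: μ₀ = (μ_n·τ_n − τ_data·x̄)/τ₀ = (47.0020·0.470875 − 0.461538·47.7) / 0.009337 = 0.116704/0.009337 ≈ 12.5.

μ₀ = 12.5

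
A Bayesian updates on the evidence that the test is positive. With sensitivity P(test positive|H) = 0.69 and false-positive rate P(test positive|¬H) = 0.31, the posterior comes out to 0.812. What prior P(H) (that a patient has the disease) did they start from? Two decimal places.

Bayes' rule in odds form gives O(H|E) = O(H)·[P(E|H)/P(E|¬H)], hence O(H) = O(H|E)/LR.
Posterior odds = 0.812/(1−0.812) = 4.3191. LR = 0.69/0.31 = 2.2258.
Prior odds = 4.3191/2.2258 = 1.9405, so P(H) = 1.9405/(1+1.9405) ≈ 0.66.

P(H) = 0.66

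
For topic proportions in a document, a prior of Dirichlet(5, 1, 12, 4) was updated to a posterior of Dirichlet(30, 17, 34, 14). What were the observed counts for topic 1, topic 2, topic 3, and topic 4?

counts (25, 16, 22, 10)

For a Dirichlet(α) prior with multinomial counts c, the posterior is Dirichlet(α + c) componentwise.
Counts are posterior − prior componentwise: 30−5=25, 17−1=16, 34−12=22, 14−4=10.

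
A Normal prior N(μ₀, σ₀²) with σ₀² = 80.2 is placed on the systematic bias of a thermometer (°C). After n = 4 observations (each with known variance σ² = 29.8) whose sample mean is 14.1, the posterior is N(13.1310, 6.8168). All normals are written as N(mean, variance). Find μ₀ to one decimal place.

The posterior mean is a precision-weighted average: μ_n = (τ₀μ₀ + τ_data·x̄)/(τ₀+τ_data), with τ₀=1/σ₀² and τ_data=n/σ².
Here τ₀ = 1/80.2 = 0.012469 and τ_data = 4/29.8 = 0.134228, so τ_n = 0.146697.
Rearranging for μ₀: μ₀ = (μ_n·τ_n − τ_data·x̄)/τ₀ = (13.1310·0.146697 − 0.134228·14.1) / 0.012469 = 0.033664/0.012469 ≈ 2.7.

μ₀ = 2.7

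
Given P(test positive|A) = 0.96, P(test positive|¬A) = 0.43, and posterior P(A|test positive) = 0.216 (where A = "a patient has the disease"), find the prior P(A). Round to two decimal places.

In odds form, posterior odds = prior odds × likelihood ratio, so prior odds = posterior odds ÷ LR.
Posterior odds = 0.216/(1−0.216) = 0.2755. LR = 0.96/0.43 = 2.2326.
Prior odds = 0.2755/2.2326 = 0.1234, so P(A) = 0.1234/(1+0.1234) ≈ 0.11.

P(A) = 0.11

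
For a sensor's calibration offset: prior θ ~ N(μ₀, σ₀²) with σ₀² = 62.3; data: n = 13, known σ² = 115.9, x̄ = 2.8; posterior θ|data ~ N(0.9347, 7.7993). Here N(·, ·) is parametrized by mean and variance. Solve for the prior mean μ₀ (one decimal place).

μ₀ = -12.1

With known observation variance, the Normal–Normal posterior has precision τ_n = τ₀ + n/σ² and mean μ_n = (τ₀μ₀ + (n/σ²)x̄)/τ_n.
Here τ₀ = 1/62.3 = 0.016051 and τ_data = 13/115.9 = 0.112166, so τ_n = 0.128217.
Rearranging for μ₀: μ₀ = (μ_n·τ_n − τ_data·x̄)/τ₀ = (0.9347·0.128217 − 0.112166·2.8) / 0.016051 = -0.194220/0.016051 ≈ -12.1.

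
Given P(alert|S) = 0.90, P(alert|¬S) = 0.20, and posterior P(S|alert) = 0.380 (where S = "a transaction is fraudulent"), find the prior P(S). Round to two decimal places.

P(S) = 0.12

In odds form, posterior odds = prior odds × likelihood ratio, so prior odds = posterior odds ÷ LR.
Posterior odds = 0.380/(1−0.380) = 0.6129. LR = 0.90/0.20 = 4.5000.
Prior odds = 0.6129/4.5000 = 0.1362, so P(S) = 0.1362/(1+0.1362) ≈ 0.12.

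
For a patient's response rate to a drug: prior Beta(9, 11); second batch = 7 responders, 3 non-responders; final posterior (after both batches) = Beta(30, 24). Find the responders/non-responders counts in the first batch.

14 responders and 10 non-responders

Sequential conjugate updates are equivalent to a single update on the pooled data, so total successes = posterior α − prior α and total failures = posterior β − prior β.
Total across both batches: 30−9=21 responders, 24−11=13 non-responders.
Subtract the second batch: 21−7=14 responders and 13−3=10 non-responders.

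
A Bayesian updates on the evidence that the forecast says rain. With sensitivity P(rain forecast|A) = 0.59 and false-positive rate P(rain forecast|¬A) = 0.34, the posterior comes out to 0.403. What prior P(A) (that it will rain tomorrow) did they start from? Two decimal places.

Bayes' rule in odds form gives O(A|E) = O(A)·[P(E|A)/P(E|¬A)], hence O(A) = O(A|E)/LR.
Posterior odds = 0.403/(1−0.403) = 0.6750. LR = 0.59/0.34 = 1.7353.
Prior odds = 0.6750/1.7353 = 0.3890, so P(A) = 0.3890/(1+0.3890) ≈ 0.28.

P(A) = 0.28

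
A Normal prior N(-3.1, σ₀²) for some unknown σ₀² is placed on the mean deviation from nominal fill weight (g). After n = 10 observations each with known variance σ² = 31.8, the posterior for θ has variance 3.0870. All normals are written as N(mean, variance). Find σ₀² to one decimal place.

Posterior precision equals prior precision plus data precision: 1/σ_n² = 1/σ₀² + n/σ².
So 1/σ₀² = 1/3.0870 − 10/31.8 = 0.323939 − 0.314465 = 0.009474.
Hence σ₀² = 1/0.009474 ≈ 105.6.

σ₀² = 105.6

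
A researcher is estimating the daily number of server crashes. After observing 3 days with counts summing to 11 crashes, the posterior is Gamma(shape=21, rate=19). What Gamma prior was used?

Gamma(shape=10, rate=16)

A Gamma(α, β) prior (rate parametrization) on a Poisson rate with n observations summing to S gives posterior Gamma(α+S, β+n).
So α = 21 − 11 = 10 and β = 19 − 3 = 16.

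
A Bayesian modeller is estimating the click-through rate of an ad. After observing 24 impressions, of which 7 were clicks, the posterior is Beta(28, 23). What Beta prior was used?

Beta(21, 6)

Beta is conjugate to the binomial likelihood: posterior = Beta(a+s, b+f).
So a = 28 − 7 = 21 and b = 23 − 17 = 6.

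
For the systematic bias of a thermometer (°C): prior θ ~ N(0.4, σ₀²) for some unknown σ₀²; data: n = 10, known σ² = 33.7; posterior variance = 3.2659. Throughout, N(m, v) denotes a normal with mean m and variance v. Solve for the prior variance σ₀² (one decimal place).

σ₀² = 105.7

For the Normal–Normal model with known σ², precisions add: τ_n = τ₀ + n/σ².
So 1/σ₀² = 1/3.2659 − 10/33.7 = 0.306194 − 0.296736 = 0.009458.
Hence σ₀² = 1/0.009458 ≈ 105.7.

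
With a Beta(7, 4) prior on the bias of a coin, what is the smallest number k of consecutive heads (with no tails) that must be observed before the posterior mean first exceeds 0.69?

k = 2

After k heads and 0 tails the posterior is Beta(7+k, 4), with mean (7+k)/(7+4+k).
Set (7+k)/(11+k) > 0.69 and solve: k > (0.69·11 − 7)/(1 − 0.69) = 1.903.
The smallest integer exceeding 1.903 is 2, and checking k=2: (9)/(13) = 0.6923 > 0.69.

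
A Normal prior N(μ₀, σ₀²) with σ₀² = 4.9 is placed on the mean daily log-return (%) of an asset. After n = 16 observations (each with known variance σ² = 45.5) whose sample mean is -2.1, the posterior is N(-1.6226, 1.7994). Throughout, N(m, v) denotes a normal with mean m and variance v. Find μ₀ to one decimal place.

μ₀ = -0.8

With known observation variance, the Normal–Normal posterior has precision τ_n = τ₀ + n/σ² and mean μ_n = (τ₀μ₀ + (n/σ²)x̄)/τ_n.
Here τ₀ = 1/4.9 = 0.204082 and τ_data = 16/45.5 = 0.351648, so τ_n = 0.555730.
Rearranging for μ₀: μ₀ = (μ_n·τ_n − τ_data·x̄)/τ₀ = (-1.6226·0.555730 − 0.351648·-2.1) / 0.204082 = -0.163267/0.204082 ≈ -0.8.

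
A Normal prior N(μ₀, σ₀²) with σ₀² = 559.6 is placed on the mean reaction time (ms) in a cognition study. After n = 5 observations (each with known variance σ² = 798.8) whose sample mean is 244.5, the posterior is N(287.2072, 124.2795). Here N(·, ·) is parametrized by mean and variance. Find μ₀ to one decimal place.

μ₀ = 436.8

The posterior mean is a precision-weighted average: μ_n = (τ₀μ₀ + τ_data·x̄)/(τ₀+τ_data), with τ₀=1/σ₀² and τ_data=n/σ².
Here τ₀ = 1/559.6 = 0.001787 and τ_data = 5/798.8 = 0.006259, so τ_n = 0.008046.
Rearranging for μ₀: μ₀ = (μ_n·τ_n − τ_data·x̄)/τ₀ = (287.2072·0.008046 − 0.006259·244.5) / 0.001787 = 0.780544/0.001787 ≈ 436.8.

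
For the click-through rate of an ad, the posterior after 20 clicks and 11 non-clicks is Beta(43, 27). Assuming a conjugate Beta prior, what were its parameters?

Under Beta–binomial conjugacy the posterior parameters are (α+s, β+f).
So α = 43 − 20 = 23 and β = 27 − 11 = 16.

Beta(23, 16)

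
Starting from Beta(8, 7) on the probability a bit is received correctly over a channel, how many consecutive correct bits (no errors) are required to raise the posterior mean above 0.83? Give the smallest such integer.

After k correct bits and 0 errors the posterior is Beta(8+k, 7), with mean (8+k)/(8+7+k).
Set (8+k)/(15+k) > 0.83 and solve: k > (0.83·15 − 8)/(1 − 0.83) = 26.176.
The smallest integer exceeding 26.176 is 27.

k = 27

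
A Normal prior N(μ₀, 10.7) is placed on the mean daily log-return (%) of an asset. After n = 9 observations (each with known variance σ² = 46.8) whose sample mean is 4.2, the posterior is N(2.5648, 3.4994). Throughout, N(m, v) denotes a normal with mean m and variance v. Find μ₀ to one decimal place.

μ₀ = -0.8

The posterior mean is a precision-weighted average: μ_n = (τ₀μ₀ + τ_data·x̄)/(τ₀+τ_data), with τ₀=1/σ₀² and τ_data=n/σ².
Here τ₀ = 1/10.7 = 0.093458 and τ_data = 9/46.8 = 0.192308, so τ_n = 0.285766.
Rearranging for μ₀: μ₀ = (μ_n·τ_n − τ_data·x̄)/τ₀ = (2.5648·0.285766 − 0.192308·4.2) / 0.093458 = -0.074761/0.093458 ≈ -0.8.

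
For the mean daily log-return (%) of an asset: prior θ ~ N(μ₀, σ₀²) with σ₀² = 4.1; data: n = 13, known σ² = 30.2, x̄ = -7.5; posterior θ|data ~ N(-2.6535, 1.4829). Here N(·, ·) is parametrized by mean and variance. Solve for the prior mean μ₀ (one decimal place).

With known observation variance, the Normal–Normal posterior has precision τ_n = τ₀ + n/σ² and mean μ_n = (τ₀μ₀ + (n/σ²)x̄)/τ_n.
Here τ₀ = 1/4.1 = 0.243902 and τ_data = 13/30.2 = 0.430464, so τ_n = 0.674366.
Rearranging for μ₀: μ₀ = (μ_n·τ_n − τ_data·x̄)/τ₀ = (-2.6535·0.674366 − 0.430464·-7.5) / 0.243902 = 1.439050/0.243902 ≈ 5.9.

μ₀ = 5.9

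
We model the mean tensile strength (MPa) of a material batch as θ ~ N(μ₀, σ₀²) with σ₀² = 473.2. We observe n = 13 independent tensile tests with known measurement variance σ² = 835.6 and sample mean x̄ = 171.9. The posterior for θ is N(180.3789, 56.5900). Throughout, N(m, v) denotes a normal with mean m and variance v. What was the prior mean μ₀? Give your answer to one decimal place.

μ₀ = 242.8

With known observation variance, the Normal–Normal posterior has precision τ_n = τ₀ + n/σ² and mean μ_n = (τ₀μ₀ + (n/σ²)x̄)/τ_n.
Here τ₀ = 1/473.2 = 0.002113 and τ_data = 13/835.6 = 0.015558, so τ_n = 0.017671.
Rearranging for μ₀: μ₀ = (μ_n·τ_n − τ_data·x̄)/τ₀ = (180.3789·0.017671 − 0.015558·171.9) / 0.002113 = 0.513055/0.002113 ≈ 242.8.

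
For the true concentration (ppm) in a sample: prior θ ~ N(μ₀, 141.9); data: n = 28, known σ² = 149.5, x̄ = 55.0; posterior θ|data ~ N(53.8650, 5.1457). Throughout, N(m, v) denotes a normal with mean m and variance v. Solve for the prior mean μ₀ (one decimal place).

With known observation variance, the Normal–Normal posterior has precision τ_n = τ₀ + n/σ² and mean μ_n = (τ₀μ₀ + (n/σ²)x̄)/τ_n.
Here τ₀ = 1/141.9 = 0.007047 and τ_data = 28/149.5 = 0.187291, so τ_n = 0.194338.
Rearranging for μ₀: μ₀ = (μ_n·τ_n − τ_data·x̄)/τ₀ = (53.8650·0.194338 − 0.187291·55.0) / 0.007047 = 0.167011/0.007047 ≈ 23.7.

μ₀ = 23.7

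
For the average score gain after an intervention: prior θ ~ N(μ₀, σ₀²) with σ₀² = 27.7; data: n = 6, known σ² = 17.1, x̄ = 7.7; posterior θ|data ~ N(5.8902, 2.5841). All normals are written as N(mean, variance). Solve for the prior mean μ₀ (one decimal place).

The posterior mean is a precision-weighted average: μ_n = (τ₀μ₀ + τ_data·x̄)/(τ₀+τ_data), with τ₀=1/σ₀² and τ_data=n/σ².
Here τ₀ = 1/27.7 = 0.036101 and τ_data = 6/17.1 = 0.350877, so τ_n = 0.386978.
Rearranging for μ₀: μ₀ = (μ_n·τ_n − τ_data·x̄)/τ₀ = (5.8902·0.386978 − 0.350877·7.7) / 0.036101 = -0.422375/0.036101 ≈ -11.7.

μ₀ = -11.7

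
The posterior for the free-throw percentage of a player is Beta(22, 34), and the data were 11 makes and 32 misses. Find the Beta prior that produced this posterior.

Under Beta–binomial conjugacy the posterior parameters are (a+s, b+f).
So a = 22 − 11 = 11 and b = 34 − 32 = 2.

Beta(11, 2)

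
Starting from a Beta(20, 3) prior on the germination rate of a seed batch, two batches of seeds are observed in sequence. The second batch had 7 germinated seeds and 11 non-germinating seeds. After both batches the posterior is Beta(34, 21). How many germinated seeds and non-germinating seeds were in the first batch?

7 germinated seeds and 7 non-germinating seeds

Because Beta–binomial updating is additive in the counts, the combined data contributed (α_post−α_prior, β_post−β_prior) successes and failures.
Total across both batches: 34−20=14 germinated seeds, 21−3=18 non-germinating seeds.
Subtract the second batch: 14−7=7 germinated seeds and 18−11=7 non-germinating seeds.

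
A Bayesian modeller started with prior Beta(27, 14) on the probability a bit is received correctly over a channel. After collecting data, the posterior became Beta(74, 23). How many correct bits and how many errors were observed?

47 correct bits and 9 errors

Beta is conjugate to the binomial likelihood: posterior = Beta(a+s, b+f).
So s = 74 − 27 = 47 and f = 23 − 14 = 9.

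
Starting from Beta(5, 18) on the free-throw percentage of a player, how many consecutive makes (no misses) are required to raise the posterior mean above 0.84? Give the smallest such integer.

k = 90

After k makes and 0 misses the posterior is Beta(5+k, 18), with mean (5+k)/(5+18+k).
Set (5+k)/(23+k) > 0.84 and solve: k > (0.84·23 − 5)/(1 − 0.84) = 89.500.
The smallest integer exceeding 89.500 is 90.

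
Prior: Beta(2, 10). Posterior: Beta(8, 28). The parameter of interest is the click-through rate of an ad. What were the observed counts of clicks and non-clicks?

A Beta(α, β) prior with s successes and f failures in binomial data gives a Beta(α+s, β+f) posterior.
So s = 8 − 2 = 6 and f = 28 − 10 = 18.

6 clicks and 18 non-clicks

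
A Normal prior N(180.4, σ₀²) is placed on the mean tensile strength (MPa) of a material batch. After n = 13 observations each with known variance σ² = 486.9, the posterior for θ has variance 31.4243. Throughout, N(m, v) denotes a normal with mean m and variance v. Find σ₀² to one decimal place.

σ₀² = 195.2

Posterior precision equals prior precision plus data precision: 1/σ_n² = 1/σ₀² + n/σ².
So 1/σ₀² = 1/31.4243 − 13/486.9 = 0.031823 − 0.026700 = 0.005123.
Hence σ₀² = 1/0.005123 ≈ 195.2.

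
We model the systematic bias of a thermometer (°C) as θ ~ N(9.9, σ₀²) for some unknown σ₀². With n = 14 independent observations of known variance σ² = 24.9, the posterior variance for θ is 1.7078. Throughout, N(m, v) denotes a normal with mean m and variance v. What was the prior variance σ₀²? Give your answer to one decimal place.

For the Normal–Normal model with known σ², precisions add: τ_n = τ₀ + n/σ².
So 1/σ₀² = 1/1.7078 − 14/24.9 = 0.585549 − 0.562249 = 0.023300.
Hence σ₀² = 1/0.023300 ≈ 42.9.

σ₀² = 42.9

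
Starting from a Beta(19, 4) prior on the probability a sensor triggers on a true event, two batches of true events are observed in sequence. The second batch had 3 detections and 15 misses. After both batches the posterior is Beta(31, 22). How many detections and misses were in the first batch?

9 detections and 3 misses

Because Beta–binomial updating is additive in the counts, the combined data contributed (α_post−α_prior, β_post−β_prior) successes and failures.
Total across both batches: 31−19=12 detections, 22−4=18 misses.
Subtract the second batch: 12−3=9 detections and 18−15=3 misses.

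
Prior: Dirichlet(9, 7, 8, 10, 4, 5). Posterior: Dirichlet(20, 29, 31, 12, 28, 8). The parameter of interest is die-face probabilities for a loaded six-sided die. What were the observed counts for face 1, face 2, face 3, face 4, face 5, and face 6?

counts (11, 22, 23, 2, 24, 3)

For a Dirichlet(α) prior with multinomial counts c, the posterior is Dirichlet(α + c) componentwise.
Counts are posterior − prior componentwise: 20−9=11, 29−7=22, 31−8=23, 12−10=2, 28−4=24, 8−5=3.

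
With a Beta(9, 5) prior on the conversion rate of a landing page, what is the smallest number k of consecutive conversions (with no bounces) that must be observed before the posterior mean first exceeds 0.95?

k = 87

After k conversions and 0 bounces the posterior is Beta(9+k, 5), with mean (9+k)/(9+5+k).
Set (9+k)/(14+k) > 0.95 and solve: k > (0.95·14 − 9)/(1 − 0.95) = 86.000.
The smallest integer exceeding 86.000 is 87.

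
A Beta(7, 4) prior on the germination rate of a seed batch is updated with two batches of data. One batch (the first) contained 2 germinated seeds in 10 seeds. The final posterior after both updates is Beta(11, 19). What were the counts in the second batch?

Sequential conjugate updates are equivalent to a single update on the pooled data, so total successes = posterior α − prior α and total failures = posterior β − prior β.
Total across both batches: 11−7=4 germinated seeds, 19−4=15 non-germinating seeds.
Subtract the first batch: 4−2=2 germinated seeds and 15−8=7 non-germinating seeds.

2 germinated seeds and 7 non-germinating seeds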